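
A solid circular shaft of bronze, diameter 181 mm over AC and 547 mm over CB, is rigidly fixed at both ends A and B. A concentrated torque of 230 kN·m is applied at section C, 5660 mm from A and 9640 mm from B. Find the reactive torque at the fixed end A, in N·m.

4600 N·m

Compatibility: T_A·a/J_AC = T_B·b/J_CB with T_A + T_B = T₀.
J_AC = 1.05×10^-4 m⁴, J_CB = 8.79×10^-3 m⁴, so T_A = T₀·(J_AC/a)/((J_AC/a)+(J_CB/b)) = 4602 N·m, T_B = 225400 N·m.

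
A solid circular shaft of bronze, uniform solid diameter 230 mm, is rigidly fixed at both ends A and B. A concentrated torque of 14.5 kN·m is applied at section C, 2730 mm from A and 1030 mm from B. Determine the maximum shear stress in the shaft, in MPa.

With uniform GJ and both ends fixed, compatibility θ_AC = θ_CB gives T_A·a = T_B·b, together with T_A + T_B = T₀.
T_A = T₀·b/(a+b) = 14500·1030/3760 = 3972 N·m; T_B = 10530 N·m.
τ in each portion: τ_AC = 1.66×10^6 Pa, τ_CB = 4.41×10^6 Pa; maximum is in CB.
τ_max = T_CB·r/J = 10530·0.115/2.75×10^-4 = 4.407×10^6 Pa.

4.41 MPa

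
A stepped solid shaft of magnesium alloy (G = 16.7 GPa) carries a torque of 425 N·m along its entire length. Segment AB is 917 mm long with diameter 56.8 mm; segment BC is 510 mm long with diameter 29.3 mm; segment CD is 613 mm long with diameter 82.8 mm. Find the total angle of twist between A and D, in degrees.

J_AB = π(0.0568)⁴/32 = 1.02×10^-6 m⁴; J_BC = π(0.0293)⁴/32 = 7.24×10^-8 m⁴; J_CD = π(0.0828)⁴/32 = 4.61×10^-6 m⁴.
θ = (T/G)·Σ L_i/J_i = (425.0/16.7×10⁹)·(0.917/1.02×10^-6 + 0.510/7.24×10^-8 + 0.613/4.61×10^-6) = 0.2056 rad.

11.8°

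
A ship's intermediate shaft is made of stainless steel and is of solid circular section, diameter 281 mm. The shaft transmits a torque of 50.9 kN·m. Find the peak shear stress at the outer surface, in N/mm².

11.7 N/mm²

J = πd⁴/32 = π(0.281)⁴/32 = 6.121×10^-4 m⁴.
τ_max = T·r/J = 50900 × 0.141 / 6.121×10^-4 = 1.168×10^7 Pa.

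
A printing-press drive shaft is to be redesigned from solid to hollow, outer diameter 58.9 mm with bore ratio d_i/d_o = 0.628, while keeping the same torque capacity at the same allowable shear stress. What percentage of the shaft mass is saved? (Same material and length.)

32.2 %

Equal τ_max and T ⇒ the solid shaft needs d_s³ = d_o³(1−k⁴), so d_s = 58.9·(1−0.628⁴)^(1/3) = 55.67 mm.
Area ratio A_h/A_s = d_o²(1−k²)/d_s² = (1−k²)/(1−k⁴)^(2/3) = 0.6779.
Mass saving = 1 − 0.6779 = 32.2 %.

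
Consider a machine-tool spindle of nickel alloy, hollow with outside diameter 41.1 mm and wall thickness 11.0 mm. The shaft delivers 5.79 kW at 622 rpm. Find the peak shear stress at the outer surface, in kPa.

ω = 2π·622/60 = 65.14 rad/s, so T = P/ω = 5.79×10³ / 65.14 = 88.89 N·m.
J = π(d_o⁴ − d_i⁴)/32 = π(0.0411⁴ − 0.0191⁴)/32 = 2.671×10^-7 m⁴.
τ_max = T·r/J = 88.89 × 0.0206 / 2.671×10^-7 = 6.840×10^6 Pa.

6840 kPa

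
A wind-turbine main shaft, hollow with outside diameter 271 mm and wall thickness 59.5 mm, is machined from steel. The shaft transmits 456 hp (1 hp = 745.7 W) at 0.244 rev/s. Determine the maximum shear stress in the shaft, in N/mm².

ω = 2π·0.244 = 1.533 rad/s, so T = P/ω = 456×745.7 / 1.533 = 221800 N·m.
J = π(d_o⁴ − d_i⁴)/32 = π(0.271⁴ − 0.152⁴)/32 = 4.771×10^-4 m⁴.
τ_max = T·r/J = 221800 × 0.136 / 4.771×10^-4 = 6.299×10^7 Pa.

63.0 N/mm²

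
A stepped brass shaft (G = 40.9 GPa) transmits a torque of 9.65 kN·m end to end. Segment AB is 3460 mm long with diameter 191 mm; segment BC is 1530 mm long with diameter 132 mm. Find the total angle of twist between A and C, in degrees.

1.05°

J_AB = π(0.191)⁴/32 = 1.31×10^-4 m⁴; J_BC = π(0.132)⁴/32 = 2.98×10^-5 m⁴.
θ = (T/G)·Σ L_i/J_i = (9650/40.9×10⁹)·(3.46/1.31×10^-4 + 1.53/2.98×10^-5) = 0.01836 rad.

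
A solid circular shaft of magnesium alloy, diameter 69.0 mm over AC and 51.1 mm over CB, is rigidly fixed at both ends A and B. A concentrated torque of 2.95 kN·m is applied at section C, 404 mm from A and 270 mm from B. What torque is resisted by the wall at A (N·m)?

Compatibility: T_A·a/J_AC = T_B·b/J_CB with T_A + T_B = T₀.
J_AC = 2.23×10^-6 m⁴, J_CB = 6.69×10^-7 m⁴, so T_A = T₀·(J_AC/a)/((J_AC/a)+(J_CB/b)) = 2034 N·m, T_B = 915.7 N·m.

2030 N·m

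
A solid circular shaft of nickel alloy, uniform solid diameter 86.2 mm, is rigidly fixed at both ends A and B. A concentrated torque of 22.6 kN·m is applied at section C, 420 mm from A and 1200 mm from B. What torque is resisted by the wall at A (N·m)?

16700 N·m

With uniform GJ and both ends fixed, compatibility θ_AC = θ_CB gives T_A·a = T_B·b, together with T_A + T_B = T₀.
T_A = T₀·b/(a+b) = 22600·1200/1620 = 16740 N·m; T_B = 5859 N·m.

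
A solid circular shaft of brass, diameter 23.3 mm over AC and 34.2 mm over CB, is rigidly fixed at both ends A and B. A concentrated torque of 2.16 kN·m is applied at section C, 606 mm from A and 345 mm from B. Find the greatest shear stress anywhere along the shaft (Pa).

2.45e8 Pa

Compatibility: T_A·a/J_AC = T_B·b/J_CB with T_A + T_B = T₀.
J_AC = 2.89×10^-8 m⁴, J_CB = 1.34×10^-7 m⁴, so T_A = T₀·(J_AC/a)/((J_AC/a)+(J_CB/b)) = 236.0 N·m, T_B = 1924 N·m.
τ in each portion: τ_AC = 9.50×10^7 Pa, τ_CB = 2.45×10^8 Pa; maximum is in CB.
τ_max = T_CB·r/J = 1924·0.0171/1.34×10^-7 = 2.450×10^8 Pa.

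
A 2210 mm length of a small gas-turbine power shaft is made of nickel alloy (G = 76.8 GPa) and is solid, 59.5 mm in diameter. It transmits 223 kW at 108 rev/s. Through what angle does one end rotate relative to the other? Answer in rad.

0.00769 rad

ω = 2π·108 = 678.6 rad/s, so T = P/ω = 223×10³ / 678.6 = 328.6 N·m.
J = πd⁴/32 = π(0.0595)⁴/32 = 1.230×10^-6 m⁴.
θ = T·L/(G·J) = 328.6 × 2.21 / (76.8×10⁹ × 1.230×10^-6) = 7.685×10^-3 rad.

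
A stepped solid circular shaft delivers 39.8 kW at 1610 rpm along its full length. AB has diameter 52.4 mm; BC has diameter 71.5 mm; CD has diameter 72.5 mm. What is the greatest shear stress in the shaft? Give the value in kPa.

8360 kPa

ω = 2π·1610/60 = 168.6 rad/s, so T = P/ω = 39.8×10³ / 168.6 = 236.1 N·m.
Under the same torque, τ_max = 16T/(πd³) is largest where d is smallest — segment AB (d = 52.4 mm).
τ_max = 16·236.1/(π·(0.0524)³) = 8.356×10^6 Pa.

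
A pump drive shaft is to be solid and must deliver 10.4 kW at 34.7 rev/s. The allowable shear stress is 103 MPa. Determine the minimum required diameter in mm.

ω = 2π·34.7 = 218.0 rad/s, so T = P/ω = 10.4×10³ / 218.0 = 47.70 N·m.
For a solid shaft τ_max = 16T/(πd³), so d = (16T/(π τ_allow))^(1/3) = (16·47.70/(π·1.03×10^8))^(1/3) = 0.01331 m.

13.3 mm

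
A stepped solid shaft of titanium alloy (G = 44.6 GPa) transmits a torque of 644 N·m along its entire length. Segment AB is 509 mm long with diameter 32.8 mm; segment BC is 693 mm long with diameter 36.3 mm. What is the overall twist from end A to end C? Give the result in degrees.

J_AB = π(0.0328)⁴/32 = 1.14×10^-7 m⁴; J_BC = π(0.0363)⁴/32 = 1.70×10^-7 m⁴.
θ = (T/G)·Σ L_i/J_i = (644.0/44.6×10⁹)·(0.509/1.14×10^-7 + 0.693/1.70×10^-7) = 0.1234 rad.

7.07°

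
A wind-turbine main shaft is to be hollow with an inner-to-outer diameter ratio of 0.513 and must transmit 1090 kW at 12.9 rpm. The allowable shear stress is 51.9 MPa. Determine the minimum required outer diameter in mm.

ω = 2π·12.9/60 = 1.351 rad/s, so T = P/ω = 1090×10³ / 1.351 = 806900 N·m.
For a hollow shaft with d_i/d_o = 0.513: τ_max = 16T/(π d_o³ (1−k⁴)), so d_o = [16T/(π τ_allow (1−k⁴))]^(1/3) = [16·806900/(π·5.19×10^7·0.9307)]^(1/3) = 0.4398 m.

440 mm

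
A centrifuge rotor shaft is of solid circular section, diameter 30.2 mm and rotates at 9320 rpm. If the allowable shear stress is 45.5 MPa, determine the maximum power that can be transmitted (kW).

240 kW

J = πd⁴/32 = π(0.0302)⁴/32 = 8.166×10^-8 m⁴.
T_max = τ_allow·J/r = 4.55×10^7 × 8.166×10^-8 / 0.0151 = 246.1 N·m.
ω = 2π·9320/60 = 976.0 rad/s, so P_max = T_max·ω = 2.402×10^5 W.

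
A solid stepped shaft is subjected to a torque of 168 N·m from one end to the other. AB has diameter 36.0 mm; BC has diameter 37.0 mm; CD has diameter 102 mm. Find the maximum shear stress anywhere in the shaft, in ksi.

Under the same torque, τ_max = 16T/(πd³) is largest where d is smallest — segment AB (d = 36.0 mm).
τ_max = 16·168.0/(π·(0.0360)³) = 1.834×10^7 Pa.

2.66 ksi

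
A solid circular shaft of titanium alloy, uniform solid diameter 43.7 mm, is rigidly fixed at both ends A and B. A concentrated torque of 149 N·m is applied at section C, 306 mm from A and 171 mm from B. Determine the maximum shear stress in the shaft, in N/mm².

5.83 N/mm²

With uniform GJ and both ends fixed, compatibility θ_AC = θ_CB gives T_A·a = T_B·b, together with T_A + T_B = T₀.
T_A = T₀·b/(a+b) = 149.0·171/477.0 = 53.42 N·m; T_B = 95.58 N·m.
τ in each portion: τ_AC = 3.26×10^6 Pa, τ_CB = 5.83×10^6 Pa; maximum is in CB.
τ_max = T_CB·r/J = 95.58·0.0219/3.58×10^-7 = 5.833×10^6 Pa.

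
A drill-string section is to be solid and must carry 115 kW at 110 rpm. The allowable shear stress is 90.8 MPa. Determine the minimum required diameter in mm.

ω = 2π·110/60 = 11.52 rad/s, so T = P/ω = 115×10³ / 11.52 = 9983 N·m.
For a solid shaft τ_max = 16T/(πd³), so d = (16T/(π τ_allow))^(1/3) = (16·9983/(π·9.08×10^7))^(1/3) = 0.08242 m.

82.4 mm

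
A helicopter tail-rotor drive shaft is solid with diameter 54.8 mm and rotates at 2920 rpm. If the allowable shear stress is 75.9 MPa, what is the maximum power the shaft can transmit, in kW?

J = πd⁴/32 = π(0.0548)⁴/32 = 8.854×10^-7 m⁴.
T_max = τ_allow·J/r = 7.59×10^7 × 8.854×10^-7 / 0.0274 = 2453 N·m.
ω = 2π·2920/60 = 305.8 rad/s, so P_max = T_max·ω = 7.499×10^5 W.

750 kW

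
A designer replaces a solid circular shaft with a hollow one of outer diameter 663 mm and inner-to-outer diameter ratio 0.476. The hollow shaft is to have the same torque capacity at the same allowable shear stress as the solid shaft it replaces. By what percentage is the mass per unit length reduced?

19.9 %

Equal τ_max and T ⇒ the solid shaft needs d_s³ = d_o³(1−k⁴), so d_s = 663·(1−0.476⁴)^(1/3) = 651.5 mm.
Area ratio A_h/A_s = d_o²(1−k²)/d_s² = (1−k²)/(1−k⁴)^(2/3) = 0.8011.
Mass saving = 1 − 0.8011 = 19.9 %.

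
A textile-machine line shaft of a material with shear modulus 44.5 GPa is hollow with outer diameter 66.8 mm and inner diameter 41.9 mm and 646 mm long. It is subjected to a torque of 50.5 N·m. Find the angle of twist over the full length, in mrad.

J = π(d_o⁴ − d_i⁴)/32 = π(0.0668⁴ − 0.0419⁴)/32 = 1.652×10^-6 m⁴.
θ = T·L/(G·J) = 50.50 × 0.646 / (44.5×10⁹ × 1.652×10^-6) = 4.437×10^-4 rad.

0.444 mrad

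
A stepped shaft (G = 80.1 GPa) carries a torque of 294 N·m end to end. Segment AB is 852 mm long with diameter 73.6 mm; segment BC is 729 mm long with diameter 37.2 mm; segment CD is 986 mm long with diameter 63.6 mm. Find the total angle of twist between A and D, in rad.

0.0176 rad

J_AB = π(0.0736)⁴/32 = 2.88×10^-6 m⁴; J_BC = π(0.0372)⁴/32 = 1.88×10^-7 m⁴; J_CD = π(0.0636)⁴/32 = 1.61×10^-6 m⁴.
θ = (T/G)·Σ L_i/J_i = (294.0/80.1×10⁹)·(0.852/2.88×10^-6 + 0.729/1.88×10^-7 + 0.986/1.61×10^-6) = 0.01757 rad.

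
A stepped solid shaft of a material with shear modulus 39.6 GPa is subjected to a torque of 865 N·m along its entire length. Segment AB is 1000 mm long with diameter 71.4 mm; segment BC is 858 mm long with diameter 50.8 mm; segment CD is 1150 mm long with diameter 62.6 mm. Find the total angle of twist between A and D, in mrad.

53.9 mrad

J_AB = π(0.0714)⁴/32 = 2.55×10^-6 m⁴; J_BC = π(0.0508)⁴/32 = 6.54×10^-7 m⁴; J_CD = π(0.0626)⁴/32 = 1.51×10^-6 m⁴.
θ = (T/G)·Σ L_i/J_i = (865.0/39.6×10⁹)·(1.00/2.55×10^-6 + 0.858/6.54×10^-7 + 1.15/1.51×10^-6) = 0.05389 rad.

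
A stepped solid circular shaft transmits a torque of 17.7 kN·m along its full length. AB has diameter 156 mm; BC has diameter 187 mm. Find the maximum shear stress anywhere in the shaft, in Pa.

2.37e7 Pa

Under the same torque, τ_max = 16T/(πd³) is largest where d is smallest — segment AB (d = 156 mm).
τ_max = 16·17700/(π·(0.156)³) = 2.374×10^7 Pa.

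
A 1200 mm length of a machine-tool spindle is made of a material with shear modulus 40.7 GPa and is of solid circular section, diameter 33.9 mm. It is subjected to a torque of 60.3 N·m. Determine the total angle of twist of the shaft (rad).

0.0137 rad

J = πd⁴/32 = π(0.0339)⁴/32 = 1.297×10^-7 m⁴.
θ = T·L/(G·J) = 60.30 × 1.20 / (40.7×10⁹ × 1.297×10^-7) = 0.01371 rad.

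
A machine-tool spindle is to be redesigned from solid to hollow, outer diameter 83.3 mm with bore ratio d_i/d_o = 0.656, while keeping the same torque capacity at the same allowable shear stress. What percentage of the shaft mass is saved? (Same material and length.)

Equal τ_max and T ⇒ the solid shaft needs d_s³ = d_o³(1−k⁴), so d_s = 83.3·(1−0.656⁴)^(1/3) = 77.80 mm.
Area ratio A_h/A_s = d_o²(1−k²)/d_s² = (1−k²)/(1−k⁴)^(2/3) = 0.6530.
Mass saving = 1 − 0.6530 = 34.7 %.

34.7 %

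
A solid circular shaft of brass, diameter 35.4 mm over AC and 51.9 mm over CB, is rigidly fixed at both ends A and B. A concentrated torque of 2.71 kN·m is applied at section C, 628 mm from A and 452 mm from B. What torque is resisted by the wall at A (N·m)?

Compatibility: T_A·a/J_AC = T_B·b/J_CB with T_A + T_B = T₀.
J_AC = 1.54×10^-7 m⁴, J_CB = 7.12×10^-7 m⁴, so T_A = T₀·(J_AC/a)/((J_AC/a)+(J_CB/b)) = 365.3 N·m, T_B = 2345 N·m.

365 N·m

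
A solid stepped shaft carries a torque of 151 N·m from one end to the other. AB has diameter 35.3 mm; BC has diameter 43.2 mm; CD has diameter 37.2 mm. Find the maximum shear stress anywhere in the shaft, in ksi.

2.54 ksi

Under the same torque, τ_max = 16T/(πd³) is largest where d is smallest — segment AB (d = 35.3 mm).
τ_max = 16·151.0/(π·(0.0353)³) = 1.748×10^7 Pa.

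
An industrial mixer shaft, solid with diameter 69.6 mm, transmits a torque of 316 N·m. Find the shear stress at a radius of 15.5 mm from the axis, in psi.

308 psi

J = πd⁴/32 = π(0.0696)⁴/32 = 2.304×10^-6 m⁴.
Shear stress varies linearly with radius: τ = T·r/J = 316.0 × 0.0155 / 2.304×10^-6 = 2.126×10^6 Pa.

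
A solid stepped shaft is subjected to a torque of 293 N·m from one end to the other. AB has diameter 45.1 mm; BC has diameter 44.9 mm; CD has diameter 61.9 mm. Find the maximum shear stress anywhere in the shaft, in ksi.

2.39 ksi

Under the same torque, τ_max = 16T/(πd³) is largest where d is smallest — segment BC (d = 44.9 mm).
τ_max = 16·293.0/(π·(0.0449)³) = 1.649×10^7 Pa.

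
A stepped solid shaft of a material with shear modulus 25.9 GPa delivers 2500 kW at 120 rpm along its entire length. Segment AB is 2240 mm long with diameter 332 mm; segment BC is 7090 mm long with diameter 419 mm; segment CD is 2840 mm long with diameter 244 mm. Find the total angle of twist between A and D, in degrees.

ω = 2π·120/60 = 12.57 rad/s, so T = P/ω = 2500×10³ / 12.57 = 198900 N·m.
J_AB = π(0.332)⁴/32 = 1.19×10^-3 m⁴; J_BC = π(0.419)⁴/32 = 3.03×10^-3 m⁴; J_CD = π(0.244)⁴/32 = 3.48×10^-4 m⁴.
θ = (T/G)·Σ L_i/J_i = (198900/25.9×10⁹)·(2.24/1.19×10^-3 + 7.09/3.03×10^-3 + 2.84/3.48×10^-4) = 0.09511 rad.

5.45°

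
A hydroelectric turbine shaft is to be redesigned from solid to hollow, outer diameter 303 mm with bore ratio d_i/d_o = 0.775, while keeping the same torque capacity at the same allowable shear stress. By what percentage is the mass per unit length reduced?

Equal τ_max and T ⇒ the solid shaft needs d_s³ = d_o³(1−k⁴), so d_s = 303·(1−0.775⁴)^(1/3) = 261.0 mm.
Area ratio A_h/A_s = d_o²(1−k²)/d_s² = (1−k²)/(1−k⁴)^(2/3) = 0.5382.
Mass saving = 1 − 0.5382 = 46.2 %.

46.2 %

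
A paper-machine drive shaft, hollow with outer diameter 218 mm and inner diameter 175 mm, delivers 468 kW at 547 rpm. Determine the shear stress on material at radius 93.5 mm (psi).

ω = 2π·547/60 = 57.28 rad/s, so T = P/ω = 468×10³ / 57.28 = 8170 N·m.
J = π(d_o⁴ − d_i⁴)/32 = π(0.218⁴ − 0.175⁴)/32 = 1.297×10^-4 m⁴.
Shear stress varies linearly with radius: τ = T·r/J = 8170 × 0.0935 / 1.297×10^-4 = 5.892×10^6 Pa.

855 psi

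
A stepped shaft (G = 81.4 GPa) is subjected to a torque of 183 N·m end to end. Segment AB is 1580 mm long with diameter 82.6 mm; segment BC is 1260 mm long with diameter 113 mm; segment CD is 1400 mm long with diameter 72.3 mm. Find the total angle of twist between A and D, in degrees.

0.122°

J_AB = π(0.0826)⁴/32 = 4.57×10^-6 m⁴; J_BC = π(0.113)⁴/32 = 1.60×10^-5 m⁴; J_CD = π(0.0723)⁴/32 = 2.68×10^-6 m⁴.
θ = (T/G)·Σ L_i/J_i = (183.0/81.4×10⁹)·(1.58/4.57×10^-6 + 1.26/1.60×10^-5 + 1.40/2.68×10^-6) = 2.127×10^-3 rad.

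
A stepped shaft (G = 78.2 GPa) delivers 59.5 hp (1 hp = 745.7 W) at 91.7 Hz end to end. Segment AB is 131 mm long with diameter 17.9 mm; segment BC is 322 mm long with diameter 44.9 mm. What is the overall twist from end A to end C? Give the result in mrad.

13.6 mrad

ω = 2π·91.7 = 576.2 rad/s, so T = P/ω = 59.5×745.7 / 576.2 = 77.01 N·m.
J_AB = π(0.0179)⁴/32 = 1.01×10^-8 m⁴; J_BC = π(0.0449)⁴/32 = 3.99×10^-7 m⁴.
θ = (T/G)·Σ L_i/J_i = (77.01/78.2×10⁹)·(0.131/1.01×10^-8 + 0.322/3.99×10^-7) = 0.01359 rad.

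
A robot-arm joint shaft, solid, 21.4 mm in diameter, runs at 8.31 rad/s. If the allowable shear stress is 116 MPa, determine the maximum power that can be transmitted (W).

1850 W

J = πd⁴/32 = π(0.0214)⁴/32 = 2.059×10^-8 m⁴.
T_max = τ_allow·J/r = 1.16×10^8 × 2.059×10^-8 / 0.0107 = 223.2 N·m.
ω = 8.31 rad/s, so P_max = T_max·ω = 1855 W.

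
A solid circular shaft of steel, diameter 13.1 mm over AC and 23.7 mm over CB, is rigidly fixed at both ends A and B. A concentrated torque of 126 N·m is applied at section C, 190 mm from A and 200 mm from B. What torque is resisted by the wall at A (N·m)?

11.3 N·m

Compatibility: T_A·a/J_AC = T_B·b/J_CB with T_A + T_B = T₀.
J_AC = 2.89×10^-9 m⁴, J_CB = 3.10×10^-8 m⁴, so T_A = T₀·(J_AC/a)/((J_AC/a)+(J_CB/b)) = 11.27 N·m, T_B = 114.7 N·m.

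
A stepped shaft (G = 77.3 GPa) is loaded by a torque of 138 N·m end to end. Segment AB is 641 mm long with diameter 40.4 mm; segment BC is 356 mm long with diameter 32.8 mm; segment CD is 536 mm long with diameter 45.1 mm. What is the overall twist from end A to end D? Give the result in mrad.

J_AB = π(0.0404)⁴/32 = 2.62×10^-7 m⁴; J_BC = π(0.0328)⁴/32 = 1.14×10^-7 m⁴; J_CD = π(0.0451)⁴/32 = 4.06×10^-7 m⁴.
θ = (T/G)·Σ L_i/J_i = (138.0/77.3×10⁹)·(0.641/2.62×10^-7 + 0.356/1.14×10^-7 + 0.536/4.06×10^-7) = 0.01232 rad.

12.3 mrad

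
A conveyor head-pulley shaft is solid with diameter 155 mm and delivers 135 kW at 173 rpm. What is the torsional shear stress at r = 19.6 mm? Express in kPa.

2580 kPa

ω = 2π·173/60 = 18.12 rad/s, so T = P/ω = 135×10³ / 18.12 = 7452 N·m.
J = πd⁴/32 = π(0.155)⁴/32 = 5.667×10^-5 m⁴.
Shear stress varies linearly with radius: τ = T·r/J = 7452 × 0.0196 / 5.667×10^-5 = 2.577×10^6 Pa.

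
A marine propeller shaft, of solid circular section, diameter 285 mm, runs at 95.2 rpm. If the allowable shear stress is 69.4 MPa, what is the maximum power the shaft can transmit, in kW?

J = πd⁴/32 = π(0.285)⁴/32 = 6.477×10^-4 m⁴.
T_max = τ_allow·J/r = 6.94×10^7 × 6.477×10^-4 / 0.142 = 315400 N·m.
ω = 2π·95.2/60 = 9.969 rad/s, so P_max = T_max·ω = 3.145×10^6 W.

3140 kW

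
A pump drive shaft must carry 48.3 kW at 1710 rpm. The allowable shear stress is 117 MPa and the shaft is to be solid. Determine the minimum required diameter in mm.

22.7 mm

ω = 2π·1710/60 = 179.1 rad/s, so T = P/ω = 48.3×10³ / 179.1 = 269.7 N·m.
For a solid shaft τ_max = 16T/(πd³), so d = (16T/(π τ_allow))^(1/3) = (16·269.7/(π·1.17×10^8))^(1/3) = 0.02273 m.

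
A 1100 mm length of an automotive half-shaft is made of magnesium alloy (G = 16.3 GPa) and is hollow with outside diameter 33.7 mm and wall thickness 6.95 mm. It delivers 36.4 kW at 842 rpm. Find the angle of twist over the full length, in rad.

0.250 rad

ω = 2π·842/60 = 88.17 rad/s, so T = P/ω = 36.4×10³ / 88.17 = 412.8 N·m.
J = π(d_o⁴ − d_i⁴)/32 = π(0.0337⁴ − 0.0198⁴)/32 = 1.115×10^-7 m⁴.
θ = T·L/(G·J) = 412.8 × 1.10 / (16.3×10⁹ × 1.115×10^-7) = 0.2498 rad.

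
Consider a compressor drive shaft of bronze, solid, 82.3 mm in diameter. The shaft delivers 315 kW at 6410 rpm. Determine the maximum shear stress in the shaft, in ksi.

ω = 2π·6410/60 = 671.3 rad/s, so T = P/ω = 315×10³ / 671.3 = 469.3 N·m.
J = πd⁴/32 = π(0.0823)⁴/32 = 4.504×10^-6 m⁴.
τ_max = T·r/J = 469.3 × 0.0411 / 4.504×10^-6 = 4.287×10^6 Pa.

0.622 ksi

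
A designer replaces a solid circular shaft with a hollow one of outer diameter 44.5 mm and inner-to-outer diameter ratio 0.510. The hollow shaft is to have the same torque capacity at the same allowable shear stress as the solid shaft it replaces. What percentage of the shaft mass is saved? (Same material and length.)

Equal τ_max and T ⇒ the solid shaft needs d_s³ = d_o³(1−k⁴), so d_s = 44.5·(1−0.510⁴)^(1/3) = 43.47 mm.
Area ratio A_h/A_s = d_o²(1−k²)/d_s² = (1−k²)/(1−k⁴)^(2/3) = 0.7753.
Mass saving = 1 − 0.7753 = 22.5 %.

22.5 %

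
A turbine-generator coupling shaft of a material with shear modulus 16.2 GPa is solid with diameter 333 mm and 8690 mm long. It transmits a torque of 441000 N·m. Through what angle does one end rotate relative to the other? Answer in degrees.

J = πd⁴/32 = π(0.333)⁴/32 = 1.207×10^-3 m⁴.
θ = T·L/(G·J) = 441000 × 8.69 / (16.2×10⁹ × 1.207×10^-3) = 0.1960 rad.

11.2°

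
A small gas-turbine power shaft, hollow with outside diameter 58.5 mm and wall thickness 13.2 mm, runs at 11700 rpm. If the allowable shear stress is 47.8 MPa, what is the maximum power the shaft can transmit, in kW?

J = π(d_o⁴ − d_i⁴)/32 = π(0.0585⁴ − 0.0321⁴)/32 = 1.046×10^-6 m⁴.
T_max = τ_allow·J/r = 4.78×10^7 × 1.046×10^-6 / 0.0293 = 1709 N·m.
ω = 2π·11700/60 = 1225 rad/s, so P_max = T_max·ω = 2.093×10^6 W.

2090 kW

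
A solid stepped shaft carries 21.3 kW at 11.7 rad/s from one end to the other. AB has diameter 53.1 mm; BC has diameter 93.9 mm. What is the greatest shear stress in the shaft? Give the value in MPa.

61.9 MPa

ω = 11.7 rad/s, so T = P/ω = 21.3×10³ / 11.70 = 1821 N·m.
Under the same torque, τ_max = 16T/(πd³) is largest where d is smallest — segment AB (d = 53.1 mm).
τ_max = 16·1821/(π·(0.0531)³) = 6.193×10^7 Pa.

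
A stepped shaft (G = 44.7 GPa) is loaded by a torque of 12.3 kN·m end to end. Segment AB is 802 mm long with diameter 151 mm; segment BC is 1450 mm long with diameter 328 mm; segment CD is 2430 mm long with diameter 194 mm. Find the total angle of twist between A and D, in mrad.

9.48 mrad

J_AB = π(0.151)⁴/32 = 5.10×10^-5 m⁴; J_BC = π(0.328)⁴/32 = 1.14×10^-3 m⁴; J_CD = π(0.194)⁴/32 = 1.39×10^-4 m⁴.
θ = (T/G)·Σ L_i/J_i = (12300/44.7×10⁹)·(0.802/5.10×10^-5 + 1.45/1.14×10^-3 + 2.43/1.39×10^-4) = 9.483×10^-3 rad.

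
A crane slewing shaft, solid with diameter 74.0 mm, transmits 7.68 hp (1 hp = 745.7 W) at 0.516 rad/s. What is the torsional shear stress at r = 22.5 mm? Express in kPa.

ω = 0.516 rad/s, so T = P/ω = 7.68×745.7 / 0.5160 = 11100 N·m.
J = πd⁴/32 = π(0.0740)⁴/32 = 2.944×10^-6 m⁴.
Shear stress varies linearly with radius: τ = T·r/J = 11100 × 0.0225 / 2.944×10^-6 = 8.483×10^7 Pa.

84800 kPa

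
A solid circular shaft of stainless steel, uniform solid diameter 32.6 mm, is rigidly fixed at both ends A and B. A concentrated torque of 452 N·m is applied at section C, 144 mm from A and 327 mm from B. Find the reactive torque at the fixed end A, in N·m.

314 N·m

With uniform GJ and both ends fixed, compatibility θ_AC = θ_CB gives T_A·a = T_B·b, together with T_A + T_B = T₀.
T_A = T₀·b/(a+b) = 452.0·327/471.0 = 313.8 N·m; T_B = 138.2 N·m.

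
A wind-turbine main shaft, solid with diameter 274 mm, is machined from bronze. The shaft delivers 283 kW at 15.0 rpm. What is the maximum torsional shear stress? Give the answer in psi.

ω = 2π·15.0/60 = 1.571 rad/s, so T = P/ω = 283×10³ / 1.571 = 180200 N·m.
J = πd⁴/32 = π(0.274)⁴/32 = 5.534×10^-4 m⁴.
τ_max = T·r/J = 180200 × 0.137 / 5.534×10^-4 = 4.461×10^7 Pa.

6470 psi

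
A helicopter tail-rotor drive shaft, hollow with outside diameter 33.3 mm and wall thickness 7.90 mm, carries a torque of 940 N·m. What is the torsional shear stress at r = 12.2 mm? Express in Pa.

1.03e8 Pa

J = π(d_o⁴ − d_i⁴)/32 = π(0.0333⁴ − 0.0175⁴)/32 = 1.115×10^-7 m⁴.
Shear stress varies linearly with radius: τ = T·r/J = 940.0 × 0.0122 / 1.115×10^-7 = 1.028×10^8 Pa.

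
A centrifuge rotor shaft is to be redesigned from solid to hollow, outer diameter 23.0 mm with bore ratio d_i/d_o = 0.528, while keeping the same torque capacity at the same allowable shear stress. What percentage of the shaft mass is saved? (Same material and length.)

Equal τ_max and T ⇒ the solid shaft needs d_s³ = d_o³(1−k⁴), so d_s = 23.0·(1−0.528⁴)^(1/3) = 22.39 mm.
Area ratio A_h/A_s = d_o²(1−k²)/d_s² = (1−k²)/(1−k⁴)^(2/3) = 0.7612.
Mass saving = 1 − 0.7612 = 23.9 %.

23.9 %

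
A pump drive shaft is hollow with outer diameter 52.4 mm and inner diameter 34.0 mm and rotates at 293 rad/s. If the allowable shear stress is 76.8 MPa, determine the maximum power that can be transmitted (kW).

523 kW

J = π(d_o⁴ − d_i⁴)/32 = π(0.0524⁴ − 0.0340⁴)/32 = 6.090×10^-7 m⁴.
T_max = τ_allow·J/r = 7.68×10^7 × 6.090×10^-7 / 0.0262 = 1785 N·m.
ω = 293 rad/s, so P_max = T_max·ω = 5.230×10^5 W.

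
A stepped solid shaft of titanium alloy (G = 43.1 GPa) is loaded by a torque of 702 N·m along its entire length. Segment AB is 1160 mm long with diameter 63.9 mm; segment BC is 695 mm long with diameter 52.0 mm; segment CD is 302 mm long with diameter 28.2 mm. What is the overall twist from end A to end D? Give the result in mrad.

107 mrad

J_AB = π(0.0639)⁴/32 = 1.64×10^-6 m⁴; J_BC = π(0.0520)⁴/32 = 7.18×10^-7 m⁴; J_CD = π(0.0282)⁴/32 = 6.21×10^-8 m⁴.
θ = (T/G)·Σ L_i/J_i = (702.0/43.1×10⁹)·(1.16/1.64×10^-6 + 0.695/7.18×10^-7 + 0.302/6.21×10^-8) = 0.1065 rad.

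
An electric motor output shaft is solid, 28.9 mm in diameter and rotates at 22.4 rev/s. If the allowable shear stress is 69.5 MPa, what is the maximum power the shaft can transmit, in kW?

46.4 kW

J = πd⁴/32 = π(0.0289)⁴/32 = 6.848×10^-8 m⁴.
T_max = τ_allow·J/r = 6.95×10^7 × 6.848×10^-8 / 0.0144 = 329.4 N·m.
ω = 2π·22.4 = 140.7 rad/s, so P_max = T_max·ω = 4.636×10^4 W.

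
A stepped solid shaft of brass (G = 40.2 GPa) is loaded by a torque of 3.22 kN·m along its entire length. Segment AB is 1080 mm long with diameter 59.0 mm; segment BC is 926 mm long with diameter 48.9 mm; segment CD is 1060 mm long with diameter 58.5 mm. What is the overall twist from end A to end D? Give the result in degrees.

J_AB = π(0.0590)⁴/32 = 1.19×10^-6 m⁴; J_BC = π(0.0489)⁴/32 = 5.61×10^-7 m⁴; J_CD = π(0.0585)⁴/32 = 1.15×10^-6 m⁴.
θ = (T/G)·Σ L_i/J_i = (3220/40.2×10⁹)·(1.08/1.19×10^-6 + 0.926/5.61×10^-7 + 1.06/1.15×10^-6) = 0.2787 rad.

16.0°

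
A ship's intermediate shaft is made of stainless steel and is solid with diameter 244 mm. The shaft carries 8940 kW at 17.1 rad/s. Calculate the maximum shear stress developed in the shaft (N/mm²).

ω = 17.1 rad/s, so T = P/ω = 8940×10³ / 17.10 = 522800 N·m.
J = πd⁴/32 = π(0.244)⁴/32 = 3.480×10^-4 m⁴.
τ_max = T·r/J = 522800 × 0.122 / 3.480×10^-4 = 1.833×10^8 Pa.

183 N/mm²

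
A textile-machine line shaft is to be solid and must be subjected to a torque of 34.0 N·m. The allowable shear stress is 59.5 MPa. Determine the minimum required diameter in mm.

For a solid shaft τ_max = 16T/(πd³), so d = (16T/(π τ_allow))^(1/3) = (16·34.00/(π·5.95×10^7))^(1/3) = 0.01428 m.

14.3 mm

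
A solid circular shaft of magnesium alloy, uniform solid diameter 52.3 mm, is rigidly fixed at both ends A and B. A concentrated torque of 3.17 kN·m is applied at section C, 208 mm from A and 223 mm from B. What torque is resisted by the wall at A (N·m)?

1640 N·m

With uniform GJ and both ends fixed, compatibility θ_AC = θ_CB gives T_A·a = T_B·b, together with T_A + T_B = T₀.
T_A = T₀·b/(a+b) = 3170·223/431.0 = 1640 N·m; T_B = 1530 N·m.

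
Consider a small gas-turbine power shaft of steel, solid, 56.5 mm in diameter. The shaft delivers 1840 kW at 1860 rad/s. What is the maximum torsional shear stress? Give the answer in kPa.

ω = 1860 rad/s, so T = P/ω = 1840×10³ / 1860 = 989.2 N·m.
J = πd⁴/32 = π(0.0565)⁴/32 = 1.000×10^-6 m⁴.
τ_max = T·r/J = 989.2 × 0.0283 / 1.000×10^-6 = 2.793×10^7 Pa.

27900 kPa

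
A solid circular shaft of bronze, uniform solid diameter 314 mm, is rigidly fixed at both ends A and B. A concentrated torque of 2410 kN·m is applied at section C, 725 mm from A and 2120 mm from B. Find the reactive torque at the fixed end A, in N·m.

With uniform GJ and both ends fixed, compatibility θ_AC = θ_CB gives T_A·a = T_B·b, together with T_A + T_B = T₀.
T_A = T₀·b/(a+b) = 2.410e6·2120/2845 = 1.796e6 N·m; T_B = 614100 N·m.

1.80e6 N·m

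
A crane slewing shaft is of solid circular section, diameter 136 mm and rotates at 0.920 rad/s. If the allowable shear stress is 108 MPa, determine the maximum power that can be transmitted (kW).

49.1 kW

J = πd⁴/32 = π(0.136)⁴/32 = 3.359×10^-5 m⁴.
T_max = τ_allow·J/r = 1.08×10^8 × 3.359×10^-5 / 0.0680 = 53340 N·m.
ω = 0.920 rad/s, so P_max = T_max·ω = 4.907×10^4 W.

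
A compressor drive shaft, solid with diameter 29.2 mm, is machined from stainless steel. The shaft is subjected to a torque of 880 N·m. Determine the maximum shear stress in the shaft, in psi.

J = πd⁴/32 = π(0.0292)⁴/32 = 7.137×10^-8 m⁴.
τ_max = T·r/J = 880.0 × 0.0146 / 7.137×10^-8 = 1.800×10^8 Pa.

26100 psi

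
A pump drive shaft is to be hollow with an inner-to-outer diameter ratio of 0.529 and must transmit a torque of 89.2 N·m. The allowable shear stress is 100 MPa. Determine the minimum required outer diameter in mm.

For a hollow shaft with d_i/d_o = 0.529: τ_max = 16T/(π d_o³ (1−k⁴)), so d_o = [16T/(π τ_allow (1−k⁴))]^(1/3) = [16·89.20/(π·1.00×10^8·0.9217)]^(1/3) = 0.01702 m.

17.0 mm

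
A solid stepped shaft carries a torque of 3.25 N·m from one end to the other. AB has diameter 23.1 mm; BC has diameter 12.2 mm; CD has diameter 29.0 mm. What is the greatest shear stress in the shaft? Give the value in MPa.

Under the same torque, τ_max = 16T/(πd³) is largest where d is smallest — segment BC (d = 12.2 mm).
τ_max = 16·3.250/(π·(0.0122)³) = 9.115×10^6 Pa.

9.12 MPa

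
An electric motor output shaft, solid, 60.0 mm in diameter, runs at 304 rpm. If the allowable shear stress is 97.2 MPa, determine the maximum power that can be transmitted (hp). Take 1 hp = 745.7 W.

176 hp

J = πd⁴/32 = π(0.0600)⁴/32 = 1.272×10^-6 m⁴.
T_max = τ_allow·J/r = 9.72×10^7 × 1.272×10^-6 / 0.0300 = 4122 N·m.
ω = 2π·304/60 = 31.83 rad/s, so P_max = T_max·ω = 1.312×10^5 W.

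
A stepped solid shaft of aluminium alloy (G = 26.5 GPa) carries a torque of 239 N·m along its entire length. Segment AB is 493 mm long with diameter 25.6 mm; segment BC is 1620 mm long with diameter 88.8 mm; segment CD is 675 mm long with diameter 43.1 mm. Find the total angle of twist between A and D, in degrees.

J_AB = π(0.0256)⁴/32 = 4.22×10^-8 m⁴; J_BC = π(0.0888)⁴/32 = 6.10×10^-6 m⁴; J_CD = π(0.0431)⁴/32 = 3.39×10^-7 m⁴.
θ = (T/G)·Σ L_i/J_i = (239.0/26.5×10⁹)·(0.493/4.22×10^-8 + 1.62/6.10×10^-6 + 0.675/3.39×10^-7) = 0.1258 rad.

7.21°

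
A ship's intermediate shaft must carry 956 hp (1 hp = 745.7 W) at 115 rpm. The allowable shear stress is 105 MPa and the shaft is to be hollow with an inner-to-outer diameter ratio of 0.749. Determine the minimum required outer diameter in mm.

161 mm

ω = 2π·115/60 = 12.04 rad/s, so T = P/ω = 956×745.7 / 12.04 = 59200 N·m.
For a hollow shaft with d_i/d_o = 0.749: τ_max = 16T/(π d_o³ (1−k⁴)), so d_o = [16T/(π τ_allow (1−k⁴))]^(1/3) = [16·59200/(π·1.05×10^8·0.6853)]^(1/3) = 0.1612 m.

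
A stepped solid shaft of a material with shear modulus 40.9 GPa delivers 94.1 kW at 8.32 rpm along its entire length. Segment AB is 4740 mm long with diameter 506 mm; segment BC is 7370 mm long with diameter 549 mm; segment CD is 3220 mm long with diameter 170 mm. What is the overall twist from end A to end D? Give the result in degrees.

6.18°

ω = 2π·8.32/60 = 0.8713 rad/s, so T = P/ω = 94.1×10³ / 0.8713 = 108000 N·m.
J_AB = π(0.506)⁴/32 = 6.44×10^-3 m⁴; J_BC = π(0.549)⁴/32 = 8.92×10^-3 m⁴; J_CD = π(0.170)⁴/32 = 8.20×10^-5 m⁴.
θ = (T/G)·Σ L_i/J_i = (108000/40.9×10⁹)·(4.74/6.44×10^-3 + 7.37/8.92×10^-3 + 3.22/8.20×10^-5) = 0.1078 rad.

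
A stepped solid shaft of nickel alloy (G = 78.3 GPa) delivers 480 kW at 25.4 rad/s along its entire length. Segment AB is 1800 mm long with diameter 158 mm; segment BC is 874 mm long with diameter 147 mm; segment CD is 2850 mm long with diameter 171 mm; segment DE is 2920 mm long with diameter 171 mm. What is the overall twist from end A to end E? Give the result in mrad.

ω = 25.4 rad/s, so T = P/ω = 480×10³ / 25.40 = 18900 N·m.
J_AB = π(0.158)⁴/32 = 6.12×10^-5 m⁴; J_BC = π(0.147)⁴/32 = 4.58×10^-5 m⁴; J_CD = π(0.171)⁴/32 = 8.39×10^-5 m⁴; J_DE = π(0.171)⁴/32 = 8.39×10^-5 m⁴.
θ = (T/G)·Σ L_i/J_i = (18900/78.3×10⁹)·(1.80/6.12×10^-5 + 0.874/4.58×10^-5 + 2.85/8.39×10^-5 + 2.92/8.39×10^-5) = 0.02829 rad.

28.3 mrad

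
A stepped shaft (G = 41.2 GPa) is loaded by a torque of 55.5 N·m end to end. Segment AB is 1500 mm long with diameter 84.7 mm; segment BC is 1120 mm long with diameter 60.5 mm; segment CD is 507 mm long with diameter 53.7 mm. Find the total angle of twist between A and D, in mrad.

J_AB = π(0.0847)⁴/32 = 5.05×10^-6 m⁴; J_BC = π(0.0605)⁴/32 = 1.32×10^-6 m⁴; J_CD = π(0.0537)⁴/32 = 8.16×10^-7 m⁴.
θ = (T/G)·Σ L_i/J_i = (55.50/41.2×10⁹)·(1.50/5.05×10^-6 + 1.12/1.32×10^-6 + 0.507/8.16×10^-7) = 2.384×10^-3 rad.

2.38 mrad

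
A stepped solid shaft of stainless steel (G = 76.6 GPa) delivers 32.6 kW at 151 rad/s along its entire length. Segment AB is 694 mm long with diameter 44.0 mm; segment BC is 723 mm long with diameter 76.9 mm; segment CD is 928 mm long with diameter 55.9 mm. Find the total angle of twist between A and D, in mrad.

ω = 151 rad/s, so T = P/ω = 32.6×10³ / 151.0 = 215.9 N·m.
J_AB = π(0.0440)⁴/32 = 3.68×10^-7 m⁴; J_BC = π(0.0769)⁴/32 = 3.43×10^-6 m⁴; J_CD = π(0.0559)⁴/32 = 9.59×10^-7 m⁴.
θ = (T/G)·Σ L_i/J_i = (215.9/76.6×10⁹)·(0.694/3.68×10^-7 + 0.723/3.43×10^-6 + 0.928/9.59×10^-7) = 8.638×10^-3 rad.

8.64 mrad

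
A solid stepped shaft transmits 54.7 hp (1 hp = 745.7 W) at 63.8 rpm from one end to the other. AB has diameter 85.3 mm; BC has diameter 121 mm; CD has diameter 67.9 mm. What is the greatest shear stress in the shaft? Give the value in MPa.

99.3 MPa

ω = 2π·63.8/60 = 6.681 rad/s, so T = P/ω = 54.7×745.7 / 6.681 = 6105 N·m.
Under the same torque, τ_max = 16T/(πd³) is largest where d is smallest — segment CD (d = 67.9 mm).
τ_max = 16·6105/(π·(0.0679)³) = 9.933×10^7 Pa.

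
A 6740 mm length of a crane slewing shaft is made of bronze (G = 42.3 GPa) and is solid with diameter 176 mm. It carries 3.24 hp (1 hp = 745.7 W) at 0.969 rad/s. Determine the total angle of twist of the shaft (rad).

ω = 0.969 rad/s, so T = P/ω = 3.24×745.7 / 0.9690 = 2493 N·m.
J = πd⁴/32 = π(0.176)⁴/32 = 9.420×10^-5 m⁴.
θ = T·L/(G·J) = 2493 × 6.74 / (42.3×10⁹ × 9.420×10^-5) = 4.217×10^-3 rad.

0.00422 rad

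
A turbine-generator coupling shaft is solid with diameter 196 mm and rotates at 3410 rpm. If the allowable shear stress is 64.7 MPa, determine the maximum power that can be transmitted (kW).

J = πd⁴/32 = π(0.196)⁴/32 = 1.449×10^-4 m⁴.
T_max = τ_allow·J/r = 6.47×10^7 × 1.449×10^-4 / 0.0980 = 95650 N·m.
ω = 2π·3410/60 = 357.1 rad/s, so P_max = T_max·ω = 3.416×10^7 W.

34200 kW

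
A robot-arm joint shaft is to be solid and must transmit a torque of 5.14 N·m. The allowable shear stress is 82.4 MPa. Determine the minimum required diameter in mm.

For a solid shaft τ_max = 16T/(πd³), so d = (16T/(π τ_allow))^(1/3) = (16·5.140/(π·8.24×10^7))^(1/3) = 0.006823 m.

6.82 mm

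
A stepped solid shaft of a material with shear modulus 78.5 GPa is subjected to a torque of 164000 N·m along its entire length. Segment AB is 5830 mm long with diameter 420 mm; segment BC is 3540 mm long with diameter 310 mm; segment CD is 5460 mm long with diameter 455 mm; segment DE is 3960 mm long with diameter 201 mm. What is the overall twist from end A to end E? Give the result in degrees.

3.81°

J_AB = π(0.420)⁴/32 = 3.05×10^-3 m⁴; J_BC = π(0.310)⁴/32 = 9.07×10^-4 m⁴; J_CD = π(0.455)⁴/32 = 4.21×10^-3 m⁴; J_DE = π(0.201)⁴/32 = 1.60×10^-4 m⁴.
θ = (T/G)·Σ L_i/J_i = (164000/78.5×10⁹)·(5.83/3.05×10^-3 + 3.54/9.07×10^-4 + 5.46/4.21×10^-3 + 3.96/1.60×10^-4) = 0.06648 rad.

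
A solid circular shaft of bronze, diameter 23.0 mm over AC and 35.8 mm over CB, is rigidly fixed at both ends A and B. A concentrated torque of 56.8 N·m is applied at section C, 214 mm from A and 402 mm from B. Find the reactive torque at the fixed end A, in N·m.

13.8 N·m

Compatibility: T_A·a/J_AC = T_B·b/J_CB with T_A + T_B = T₀.
J_AC = 2.75×10^-8 m⁴, J_CB = 1.61×10^-7 m⁴, so T_A = T₀·(J_AC/a)/((J_AC/a)+(J_CB/b)) = 13.77 N·m, T_B = 43.03 N·m.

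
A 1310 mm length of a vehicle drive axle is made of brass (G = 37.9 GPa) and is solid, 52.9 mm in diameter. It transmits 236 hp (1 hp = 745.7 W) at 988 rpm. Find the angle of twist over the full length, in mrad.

76.5 mrad

ω = 2π·988/60 = 103.5 rad/s, so T = P/ω = 236×745.7 / 103.5 = 1701 N·m.
J = πd⁴/32 = π(0.0529)⁴/32 = 7.688×10^-7 m⁴.
θ = T·L/(G·J) = 1701 × 1.31 / (37.9×10⁹ × 7.688×10^-7) = 0.07647 rad.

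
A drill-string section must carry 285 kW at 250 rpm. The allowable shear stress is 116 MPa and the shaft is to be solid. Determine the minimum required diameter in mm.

78.2 mm

ω = 2π·250/60 = 26.18 rad/s, so T = P/ω = 285×10³ / 26.18 = 10890 N·m.
For a solid shaft τ_max = 16T/(πd³), so d = (16T/(π τ_allow))^(1/3) = (16·10890/(π·1.16×10^8))^(1/3) = 0.07819 m.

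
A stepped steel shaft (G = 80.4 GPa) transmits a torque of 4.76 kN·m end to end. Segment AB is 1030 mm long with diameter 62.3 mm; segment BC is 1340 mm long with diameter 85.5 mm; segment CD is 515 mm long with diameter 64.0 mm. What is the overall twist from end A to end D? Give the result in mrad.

74.9 mrad

J_AB = π(0.0623)⁴/32 = 1.48×10^-6 m⁴; J_BC = π(0.0855)⁴/32 = 5.25×10^-6 m⁴; J_CD = π(0.0640)⁴/32 = 1.65×10^-6 m⁴.
θ = (T/G)·Σ L_i/J_i = (4760/80.4×10⁹)·(1.03/1.48×10^-6 + 1.34/5.25×10^-6 + 0.515/1.65×10^-6) = 0.07486 rad.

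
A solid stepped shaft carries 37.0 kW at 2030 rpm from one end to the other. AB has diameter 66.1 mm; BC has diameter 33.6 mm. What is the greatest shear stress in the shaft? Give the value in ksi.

ω = 2π·2030/60 = 212.6 rad/s, so T = P/ω = 37.0×10³ / 212.6 = 174.1 N·m.
Under the same torque, τ_max = 16T/(πd³) is largest where d is smallest — segment BC (d = 33.6 mm).
τ_max = 16·174.1/(π·(0.0336)³) = 2.337×10^7 Pa.

3.39 ksi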